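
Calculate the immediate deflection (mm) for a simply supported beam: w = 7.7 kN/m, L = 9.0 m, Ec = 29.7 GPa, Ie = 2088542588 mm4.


Convert: L = 9.0 m = 9000 mm, Ec = 29.7 GPa = 29700 MPa
delta = 5 * 7.7 * 9000^4 / (384 * 29700 * 2088542588)
= 10.6 mm

10.6


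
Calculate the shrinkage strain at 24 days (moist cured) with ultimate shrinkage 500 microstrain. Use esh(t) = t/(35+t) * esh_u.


esh(24) = 24 / (35 + 24) * 500
= 24 / 59 * 500
= 203.4 microstrain

203.4


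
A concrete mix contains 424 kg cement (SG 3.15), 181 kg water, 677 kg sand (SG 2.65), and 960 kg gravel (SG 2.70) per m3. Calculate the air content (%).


Vol cement = 424 / (3.15 * 1000) = 0.134603 m3
Vol water = 181 / 1000 = 0.181 m3
Vol sand = 677 / (2.65 * 1000) = 0.255472 m3
Vol gravel = 960 / (2.70 * 1000) = 0.355556 m3
Total solid + water volume = 0.92663 m3
Air = (1 - 0.92663) * 100 = 7.34%

7.34


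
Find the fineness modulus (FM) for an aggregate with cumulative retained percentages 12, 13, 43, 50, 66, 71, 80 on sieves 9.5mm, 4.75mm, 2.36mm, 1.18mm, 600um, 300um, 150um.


FM = sum(cumulative % retained) / 100
= 335 / 100
= 3.35

3.35


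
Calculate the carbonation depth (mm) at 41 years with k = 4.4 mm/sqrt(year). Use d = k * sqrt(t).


depth = k * sqrt(t)
= 4.4 * sqrt(41)
= 28.17 mm

28.17


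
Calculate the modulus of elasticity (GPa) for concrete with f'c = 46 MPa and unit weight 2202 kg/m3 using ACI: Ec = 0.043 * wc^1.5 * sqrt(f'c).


Ec = 0.043 * 2202^1.5 * sqrt(46) / 1000
= 30.14 GPa

30.14


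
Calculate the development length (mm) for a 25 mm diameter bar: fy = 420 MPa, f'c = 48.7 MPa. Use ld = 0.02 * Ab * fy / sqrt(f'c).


Ab = pi * 25^2 / 4 = 490.874 mm2
ld = 0.02 * 490.874 * 420 / sqrt(48.7)
= 590.9 mm

590.9


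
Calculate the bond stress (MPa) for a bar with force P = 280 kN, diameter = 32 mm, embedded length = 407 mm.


u = P / (pi * db * ld)
= 280 * 1000 / (pi * 32 * 407)
= 6.843 MPa

6.843


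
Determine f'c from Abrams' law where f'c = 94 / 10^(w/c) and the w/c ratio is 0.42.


f'c = 94 / 10^0.42
= 94 / 2.63
= 35.74 MPa

35.74


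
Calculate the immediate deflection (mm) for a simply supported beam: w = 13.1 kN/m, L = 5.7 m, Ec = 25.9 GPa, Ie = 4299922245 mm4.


Convert: L = 5.7 m = 5700 mm, Ec = 25.9 GPa = 25900 MPa
delta = 5 * 13.1 * 5700^4 / (384 * 25900 * 4299922245)
= 1.62 mm

1.62


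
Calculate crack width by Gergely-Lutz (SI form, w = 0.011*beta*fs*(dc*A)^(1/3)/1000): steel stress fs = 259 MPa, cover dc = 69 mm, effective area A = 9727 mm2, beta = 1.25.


w = 0.011 * beta * fs * (dc * A)^(1/3) / 1000
= 0.011 * 1.25 * 259 * (69 * 9727)^(1/3) / 1000
= 0.312 mm

0.312


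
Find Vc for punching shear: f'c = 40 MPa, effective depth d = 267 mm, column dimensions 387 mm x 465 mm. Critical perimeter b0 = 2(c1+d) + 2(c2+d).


b0 = 2*(387 + 267) + 2*(465 + 267) = 2772 mm
Vc = 0.33 * sqrt(40) * 2772 * 267 / 1000
= 1544.72 kN

1544.72


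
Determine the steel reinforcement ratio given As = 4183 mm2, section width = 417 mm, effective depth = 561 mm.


rho = As / (b * d)
= 4183 / (417 * 561)
= 0.0179

0.0179


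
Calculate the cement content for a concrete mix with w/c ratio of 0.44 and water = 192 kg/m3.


Cement = water / (w/c)
= 192 / 0.44
= 436.4 kg/m3

436.4


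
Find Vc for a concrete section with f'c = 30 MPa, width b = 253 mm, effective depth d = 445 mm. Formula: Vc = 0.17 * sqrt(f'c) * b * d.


Vc = 0.17 * sqrt(30) * 253 * 445 / 1000
= 104.83 kN

104.83


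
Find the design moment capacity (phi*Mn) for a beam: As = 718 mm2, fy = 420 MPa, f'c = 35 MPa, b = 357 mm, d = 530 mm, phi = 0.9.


a = As * fy / (0.85 * f'c * b)
= 718 * 420 / (0.85 * 35 * 357)
= 28.3935 mm
Mn = As * fy * (d - a/2) / 10^6
= 155.5456 kN-m
phi*Mn = 0.9 * 155.5456 = 139.99 kN-m

139.99


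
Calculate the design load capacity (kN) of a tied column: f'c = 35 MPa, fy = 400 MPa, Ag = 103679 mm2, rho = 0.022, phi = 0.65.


Ast = rho * Ag = 0.022 * 103679 = 2280.938 mm2
phi*Pn = 0.65 * 0.80 * (0.85 * 35 * (103679 - 2280.938) + 400 * 2280.938) / 1000
= 2043.06 kN

2043.06


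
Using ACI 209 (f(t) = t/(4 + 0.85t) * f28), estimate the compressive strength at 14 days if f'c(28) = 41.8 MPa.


f(14) = 14 / (4 + 0.85 * 14) * 41.8
= 14 / 15.9 * 41.8
= 36.81 MPa

36.81


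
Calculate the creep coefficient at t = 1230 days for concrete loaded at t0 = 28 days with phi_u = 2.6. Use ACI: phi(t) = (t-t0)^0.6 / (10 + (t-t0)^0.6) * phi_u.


dt = 1230 - 28 = 1202
phi = 1202^0.6 / (10 + 1202^0.6) * 2.6
= 2.277

2.277


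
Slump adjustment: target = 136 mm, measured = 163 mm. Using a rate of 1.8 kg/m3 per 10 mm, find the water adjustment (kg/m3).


Difference = 136 - 163 = -27 mm
Water adjustment = -27 * 1.8 / 10 = -4.9 kg/m3

-4.9


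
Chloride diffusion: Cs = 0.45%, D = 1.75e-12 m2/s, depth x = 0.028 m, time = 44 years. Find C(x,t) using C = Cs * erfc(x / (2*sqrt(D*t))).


t_seconds = 44 * 365.25 * 24 * 3600 = 1388534400.0 s
arg = 0.028 / (2 * sqrt(1.75e-12 * 1388534400.0))
= 0.284
erfc(0.284) = 0.6879
C = 0.45 * 0.6879 = 0.3096%

0.3096


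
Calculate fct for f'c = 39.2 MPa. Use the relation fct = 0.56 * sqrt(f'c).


fct = 0.56 * sqrt(39.2)
= 0.56 * 6.261
= 3.506 MPa

3.506


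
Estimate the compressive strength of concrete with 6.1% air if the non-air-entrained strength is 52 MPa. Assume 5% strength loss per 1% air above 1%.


Strength loss = (6.1 - 1) * 5 = 25.5%
f'c = 52 * (1 - 25.5/100)
= 38.74 MPa

38.74


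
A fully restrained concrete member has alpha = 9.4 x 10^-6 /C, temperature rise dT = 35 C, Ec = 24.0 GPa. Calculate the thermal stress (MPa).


sigma = alpha * dT * Ec
= 9.4e-6 * 35 * 24.0 * 1000
= 7.896 MPa

7.896


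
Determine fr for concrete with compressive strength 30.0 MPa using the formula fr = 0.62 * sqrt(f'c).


fr = 0.62 * sqrt(30.0)
= 3.396 MPa

3.396


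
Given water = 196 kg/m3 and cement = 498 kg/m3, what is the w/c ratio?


w/c = water / cement
w/c = 196 / 498 = 0.394

0.394


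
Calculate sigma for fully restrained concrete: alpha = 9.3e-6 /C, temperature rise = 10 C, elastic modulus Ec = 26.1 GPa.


sigma = alpha * dT * Ec
= 9.3e-6 * 10 * 26.1 * 1000
= 2.427 MPa

2.427


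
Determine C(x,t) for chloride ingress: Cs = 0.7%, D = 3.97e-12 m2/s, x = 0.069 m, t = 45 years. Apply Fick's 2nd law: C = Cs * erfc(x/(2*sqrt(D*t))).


t_seconds = 45 * 365.25 * 24 * 3600 = 1420092000.0 s
arg = 0.069 / (2 * sqrt(3.97e-12 * 1420092000.0))
= 0.4595
erfc(0.4595) = 0.5158
C = 0.7 * 0.5158 = 0.3611%

0.3611


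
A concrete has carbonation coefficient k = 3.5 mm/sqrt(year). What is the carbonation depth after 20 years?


depth = k * sqrt(t)
= 3.5 * sqrt(20)
= 15.65 mm

15.65


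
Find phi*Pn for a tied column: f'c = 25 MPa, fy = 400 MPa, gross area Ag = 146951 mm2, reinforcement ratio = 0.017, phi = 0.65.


Ast = rho * Ag = 0.017 * 146951 = 2498.167 mm2
phi*Pn = 0.65 * 0.80 * (0.85 * 25 * (146951 - 2498.167) + 400 * 2498.167) / 1000
= 2115.82 kN

2115.82


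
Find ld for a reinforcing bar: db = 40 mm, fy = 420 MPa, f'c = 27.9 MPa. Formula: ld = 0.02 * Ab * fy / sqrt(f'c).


Ab = pi * 40^2 / 4 = 1256.637 mm2
ld = 0.02 * 1256.637 * 420 / sqrt(27.9)
= 1998.4 mm

1998.4


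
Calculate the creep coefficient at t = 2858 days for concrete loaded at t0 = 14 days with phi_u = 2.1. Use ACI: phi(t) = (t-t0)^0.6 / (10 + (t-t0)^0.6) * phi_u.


dt = 2858 - 14 = 2844
phi = 2844^0.6 / (10 + 2844^0.6) * 2.1
= 1.936

1.936


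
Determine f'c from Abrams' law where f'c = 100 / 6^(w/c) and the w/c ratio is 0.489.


f'c = 100 / 6^0.489
= 100 / 2.402
= 41.64 MPa

41.64


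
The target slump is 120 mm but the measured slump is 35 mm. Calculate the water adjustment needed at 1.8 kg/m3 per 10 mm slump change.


Difference = 120 - 35 = 85 mm
Water adjustment = 85 * 1.8 / 10 = 15.3 kg/m3

15.3


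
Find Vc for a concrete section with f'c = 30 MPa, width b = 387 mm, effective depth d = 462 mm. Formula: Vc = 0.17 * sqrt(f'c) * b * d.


Vc = 0.17 * sqrt(30) * 387 * 462 / 1000
= 166.48 kN

166.48


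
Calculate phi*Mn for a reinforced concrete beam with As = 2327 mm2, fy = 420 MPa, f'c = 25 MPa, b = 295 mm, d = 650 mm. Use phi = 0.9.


a = As * fy / (0.85 * f'c * b)
= 2327 * 420 / (0.85 * 25 * 295)
= 155.9067 mm
Mn = As * fy * (d - a/2) / 10^6
= 559.0841 kN-m
phi*Mn = 0.9 * 559.0841 = 503.18 kN-m

503.18


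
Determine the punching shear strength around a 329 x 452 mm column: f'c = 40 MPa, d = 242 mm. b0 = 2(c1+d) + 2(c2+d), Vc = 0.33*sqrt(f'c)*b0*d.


b0 = 2*(329 + 242) + 2*(452 + 242) = 2530 mm
Vc = 0.33 * sqrt(40) * 2530 * 242 / 1000
= 1277.85 kN

1277.85


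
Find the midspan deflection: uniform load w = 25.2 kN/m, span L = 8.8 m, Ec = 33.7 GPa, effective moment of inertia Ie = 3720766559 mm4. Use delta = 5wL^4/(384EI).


Convert: L = 8.8 m = 8800 mm, Ec = 33.7 GPa = 33700 MPa
delta = 5 * 25.2 * 8800^4 / (384 * 33700 * 3720766559)
= 15.69 mm

15.69


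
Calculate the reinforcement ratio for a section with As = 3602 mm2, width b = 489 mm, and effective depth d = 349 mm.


rho = As / (b * d)
= 3602 / (489 * 349)
= 0.0211

0.0211


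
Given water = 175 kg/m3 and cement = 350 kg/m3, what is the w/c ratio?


w/c = water / cement
w/c = 175 / 350 = 0.5

0.5


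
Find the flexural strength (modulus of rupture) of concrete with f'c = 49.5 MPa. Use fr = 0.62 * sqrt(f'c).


fr = 0.62 * sqrt(49.5)
= 4.362 MPa

4.362


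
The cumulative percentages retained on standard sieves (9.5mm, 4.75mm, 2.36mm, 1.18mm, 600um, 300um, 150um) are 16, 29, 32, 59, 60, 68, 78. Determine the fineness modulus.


FM = sum(cumulative % retained) / 100
= 342 / 100
= 3.42

3.42


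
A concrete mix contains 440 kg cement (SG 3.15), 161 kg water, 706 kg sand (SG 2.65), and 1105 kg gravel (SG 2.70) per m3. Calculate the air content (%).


Vol cement = 440 / (3.15 * 1000) = 0.139683 m3
Vol water = 161 / 1000 = 0.161 m3
Vol sand = 706 / (2.65 * 1000) = 0.266415 m3
Vol gravel = 1105 / (2.70 * 1000) = 0.409259 m3
Total solid + water volume = 0.976357 m3
Air = (1 - 0.976357) * 100 = 2.36%

2.36


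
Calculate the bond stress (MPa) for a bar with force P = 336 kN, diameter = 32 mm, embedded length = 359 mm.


u = P / (pi * db * ld)
= 336 * 1000 / (pi * 32 * 359)
= 9.31 MPa

9.31


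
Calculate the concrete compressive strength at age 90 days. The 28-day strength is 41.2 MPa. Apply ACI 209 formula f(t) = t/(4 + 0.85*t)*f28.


f(90) = 90 / (4 + 0.85 * 90) * 41.2
= 90 / 80.5 * 41.2
= 46.06 MPa

46.06


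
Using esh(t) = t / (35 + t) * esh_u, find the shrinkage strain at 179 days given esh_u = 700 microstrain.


esh(179) = 179 / (35 + 179) * 700
= 179 / 214 * 700
= 585.5 microstrain

585.5


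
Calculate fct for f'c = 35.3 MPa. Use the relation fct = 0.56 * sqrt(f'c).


fct = 0.56 * sqrt(35.3)
= 0.56 * 5.941
= 3.327 MPa

3.327


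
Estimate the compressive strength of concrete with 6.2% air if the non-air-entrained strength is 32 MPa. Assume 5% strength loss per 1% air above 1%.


Strength loss = (6.2 - 1) * 5 = 26.0%
f'c = 32 * (1 - 26.0/100)
= 23.68 MPa

23.68


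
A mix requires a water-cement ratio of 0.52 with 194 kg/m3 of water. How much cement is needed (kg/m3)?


Cement = water / (w/c)
= 194 / 0.52
= 373.1 kg/m3

373.1


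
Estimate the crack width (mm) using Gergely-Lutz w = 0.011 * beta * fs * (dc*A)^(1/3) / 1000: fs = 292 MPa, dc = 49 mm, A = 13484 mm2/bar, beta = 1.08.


w = 0.011 * beta * fs * (dc * A)^(1/3) / 1000
= 0.011 * 1.08 * 292 * (49 * 13484)^(1/3) / 1000
= 0.302 mm

0.302


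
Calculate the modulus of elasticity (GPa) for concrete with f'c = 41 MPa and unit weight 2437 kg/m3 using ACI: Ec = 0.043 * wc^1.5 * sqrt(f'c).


Ec = 0.043 * 2437^1.5 * sqrt(41) / 1000
= 33.12 GPa

33.12


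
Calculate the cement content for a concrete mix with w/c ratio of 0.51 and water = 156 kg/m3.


Cement = water / (w/c)
= 156 / 0.51
= 305.9 kg/m3

305.9


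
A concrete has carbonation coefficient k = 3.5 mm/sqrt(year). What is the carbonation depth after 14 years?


depth = k * sqrt(t)
= 3.5 * sqrt(14)
= 13.1 mm

13.1


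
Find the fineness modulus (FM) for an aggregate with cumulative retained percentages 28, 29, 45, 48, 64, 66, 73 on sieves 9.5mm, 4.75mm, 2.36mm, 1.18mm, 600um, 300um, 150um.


FM = sum(cumulative % retained) / 100
= 353 / 100
= 3.53

3.53


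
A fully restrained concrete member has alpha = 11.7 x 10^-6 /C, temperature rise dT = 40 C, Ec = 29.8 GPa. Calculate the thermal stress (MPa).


sigma = alpha * dT * Ec
= 11.7e-6 * 40 * 29.8 * 1000
= 13.946 MPa

13.946


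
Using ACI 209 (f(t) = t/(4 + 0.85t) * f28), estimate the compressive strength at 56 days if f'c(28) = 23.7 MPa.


f(56) = 56 / (4 + 0.85 * 56) * 23.7
= 56 / 51.6 * 23.7
= 25.72 MPa

25.72


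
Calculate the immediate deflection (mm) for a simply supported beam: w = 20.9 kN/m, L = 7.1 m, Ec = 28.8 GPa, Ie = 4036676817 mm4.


Convert: L = 7.1 m = 7100 mm, Ec = 28.8 GPa = 28800 MPa
delta = 5 * 20.9 * 7100^4 / (384 * 28800 * 4036676817)
= 5.95 mm

5.95


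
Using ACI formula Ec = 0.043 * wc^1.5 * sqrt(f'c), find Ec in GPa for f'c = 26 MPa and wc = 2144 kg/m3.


Ec = 0.043 * 2144^1.5 * sqrt(26) / 1000
= 21.77 GPa

21.77


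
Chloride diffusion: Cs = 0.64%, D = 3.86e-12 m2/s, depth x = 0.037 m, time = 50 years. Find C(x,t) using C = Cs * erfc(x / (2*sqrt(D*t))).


t_seconds = 50 * 365.25 * 24 * 3600 = 1577880000.0 s
arg = 0.037 / (2 * sqrt(3.86e-12 * 1577880000.0))
= 0.2371
erfc(0.2371) = 0.7374
C = 0.64 * 0.7374 = 0.472%

0.472


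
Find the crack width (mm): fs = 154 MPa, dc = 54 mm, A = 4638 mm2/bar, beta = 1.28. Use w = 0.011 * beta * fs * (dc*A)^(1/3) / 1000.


w = 0.011 * beta * fs * (dc * A)^(1/3) / 1000
= 0.011 * 1.28 * 154 * (54 * 4638)^(1/3) / 1000
= 0.137 mm

0.137


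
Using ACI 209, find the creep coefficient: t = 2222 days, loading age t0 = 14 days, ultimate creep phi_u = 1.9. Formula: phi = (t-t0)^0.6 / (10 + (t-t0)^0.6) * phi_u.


dt = 2222 - 14 = 2208
phi = 2208^0.6 / (10 + 2208^0.6) * 1.9
= 1.73

1.73


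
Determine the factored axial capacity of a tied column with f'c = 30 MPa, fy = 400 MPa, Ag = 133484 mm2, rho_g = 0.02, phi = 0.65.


Ast = rho * Ag = 0.02 * 133484 = 2669.68 mm2
phi*Pn = 0.65 * 0.80 * (0.85 * 30 * (133484 - 2669.68) + 400 * 2669.68) / 1000
= 2289.89 kN

2289.89


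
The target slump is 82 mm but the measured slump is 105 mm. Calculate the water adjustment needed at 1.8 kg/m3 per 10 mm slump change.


Difference = 82 - 105 = -23 mm
Water adjustment = -23 * 1.8 / 10 = -4.1 kg/m3

-4.1


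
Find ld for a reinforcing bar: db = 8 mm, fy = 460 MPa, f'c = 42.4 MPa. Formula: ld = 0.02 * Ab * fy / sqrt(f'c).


Ab = pi * 8^2 / 4 = 50.265 mm2
ld = 0.02 * 50.265 * 460 / sqrt(42.4)
= 71.0 mm

71.0


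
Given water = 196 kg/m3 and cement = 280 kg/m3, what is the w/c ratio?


w/c = water / cement
w/c = 196 / 280 = 0.7

0.7


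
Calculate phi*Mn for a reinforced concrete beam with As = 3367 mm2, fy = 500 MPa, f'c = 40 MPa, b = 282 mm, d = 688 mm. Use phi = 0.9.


a = As * fy / (0.85 * f'c * b)
= 3367 * 500 / (0.85 * 40 * 282)
= 175.5841 mm
Mn = As * fy * (d - a/2) / 10^6
= 1010.4501 kN-m
phi*Mn = 0.9 * 1010.4501 = 909.41 kN-m

909.41


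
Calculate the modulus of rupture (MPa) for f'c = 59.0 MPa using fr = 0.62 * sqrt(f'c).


fr = 0.62 * sqrt(59.0)
= 4.762 MPa

4.762


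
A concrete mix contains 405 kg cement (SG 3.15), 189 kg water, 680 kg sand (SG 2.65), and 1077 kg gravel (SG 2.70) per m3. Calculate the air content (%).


Vol cement = 405 / (3.15 * 1000) = 0.128571 m3
Vol water = 189 / 1000 = 0.189 m3
Vol sand = 680 / (2.65 * 1000) = 0.256604 m3
Vol gravel = 1077 / (2.70 * 1000) = 0.398889 m3
Total solid + water volume = 0.973064 m3
Air = (1 - 0.973064) * 100 = 2.69%

2.69


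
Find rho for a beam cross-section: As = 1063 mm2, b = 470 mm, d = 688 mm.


rho = As / (b * d)
= 1063 / (470 * 688)
= 0.0033

0.0033


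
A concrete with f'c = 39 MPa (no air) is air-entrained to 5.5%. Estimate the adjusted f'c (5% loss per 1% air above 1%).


Strength loss = (5.5 - 1) * 5 = 22.5%
f'c = 39 * (1 - 22.5/100)
= 30.23 MPa

30.23


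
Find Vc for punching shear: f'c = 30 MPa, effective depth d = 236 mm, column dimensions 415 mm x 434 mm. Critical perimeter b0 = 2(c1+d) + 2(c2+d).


b0 = 2*(415 + 236) + 2*(434 + 236) = 2642 mm
Vc = 0.33 * sqrt(30) * 2642 * 236 / 1000
= 1126.99 kN

1126.99


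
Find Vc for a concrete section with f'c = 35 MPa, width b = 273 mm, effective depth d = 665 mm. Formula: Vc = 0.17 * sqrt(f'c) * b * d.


Vc = 0.17 * sqrt(35) * 273 * 665 / 1000
= 182.59 kN

182.59


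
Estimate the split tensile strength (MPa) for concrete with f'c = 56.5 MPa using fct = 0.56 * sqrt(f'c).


fct = 0.56 * sqrt(56.5)
= 0.56 * 7.517
= 4.209 MPa

4.209


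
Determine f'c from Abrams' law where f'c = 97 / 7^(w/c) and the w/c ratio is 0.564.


f'c = 97 / 7^0.564
= 97 / 2.997
= 32.37 MPa

32.37


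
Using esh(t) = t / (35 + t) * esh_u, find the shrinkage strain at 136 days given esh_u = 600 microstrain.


esh(136) = 136 / (35 + 136) * 600
= 136 / 171 * 600
= 477.2 microstrain

477.2


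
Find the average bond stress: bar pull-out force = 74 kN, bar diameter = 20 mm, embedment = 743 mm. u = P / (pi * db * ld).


u = P / (pi * db * ld)
= 74 * 1000 / (pi * 20 * 743)
= 1.585 MPa

1.585


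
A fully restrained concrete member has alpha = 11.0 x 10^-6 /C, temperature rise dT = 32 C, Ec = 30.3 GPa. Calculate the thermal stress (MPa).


sigma = alpha * dT * Ec
= 11.0e-6 * 32 * 30.3 * 1000
= 10.666 MPa

10.666


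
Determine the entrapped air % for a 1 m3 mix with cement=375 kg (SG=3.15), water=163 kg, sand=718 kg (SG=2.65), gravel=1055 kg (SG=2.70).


Vol cement = 375 / (3.15 * 1000) = 0.119048 m3
Vol water = 163 / 1000 = 0.163 m3
Vol sand = 718 / (2.65 * 1000) = 0.270943 m3
Vol gravel = 1055 / (2.70 * 1000) = 0.390741 m3
Total solid + water volume = 0.943732 m3
Air = (1 - 0.943732) * 100 = 5.63%

5.63


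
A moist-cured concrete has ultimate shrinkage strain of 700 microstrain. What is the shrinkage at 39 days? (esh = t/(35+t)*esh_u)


esh(39) = 39 / (35 + 39) * 700
= 39 / 74 * 700
= 368.9 microstrain

368.9


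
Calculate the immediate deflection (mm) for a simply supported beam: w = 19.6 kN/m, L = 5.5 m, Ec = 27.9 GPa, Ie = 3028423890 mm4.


Convert: L = 5.5 m = 5500 mm, Ec = 27.9 GPa = 27900 MPa
delta = 5 * 19.6 * 5500^4 / (384 * 27900 * 3028423890)
= 2.76 mm

2.76


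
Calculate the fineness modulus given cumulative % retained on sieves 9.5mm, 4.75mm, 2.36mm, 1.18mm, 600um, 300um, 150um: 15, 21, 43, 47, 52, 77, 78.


FM = sum(cumulative % retained) / 100
= 333 / 100
= 3.33

3.33


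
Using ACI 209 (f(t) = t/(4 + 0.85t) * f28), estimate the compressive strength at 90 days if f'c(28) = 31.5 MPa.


f(90) = 90 / (4 + 0.85 * 90) * 31.5
= 90 / 80.5 * 31.5
= 35.22 MPa

35.22


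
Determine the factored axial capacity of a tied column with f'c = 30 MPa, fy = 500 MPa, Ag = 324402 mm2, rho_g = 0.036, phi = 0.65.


Ast = rho * Ag = 0.036 * 324402 = 11678.472 mm2
phi*Pn = 0.65 * 0.80 * (0.85 * 30 * (324402 - 11678.472) + 500 * 11678.472) / 1000
= 7183.12 kN

7183.12


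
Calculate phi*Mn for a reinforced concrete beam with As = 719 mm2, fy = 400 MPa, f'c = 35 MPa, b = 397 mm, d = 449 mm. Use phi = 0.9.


a = As * fy / (0.85 * f'c * b)
= 719 * 400 / (0.85 * 35 * 397)
= 24.3507 mm
Mn = As * fy * (d - a/2) / 10^6
= 125.6308 kN-m
phi*Mn = 0.9 * 125.6308 = 113.07 kN-m

113.07


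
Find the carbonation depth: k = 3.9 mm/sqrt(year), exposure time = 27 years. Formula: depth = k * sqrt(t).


depth = k * sqrt(t)
= 3.9 * sqrt(27)
= 20.26 mm

20.26


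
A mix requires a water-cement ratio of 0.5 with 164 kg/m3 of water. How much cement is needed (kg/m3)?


Cement = water / (w/c)
= 164 / 0.5
= 328.0 kg/m3

328.0


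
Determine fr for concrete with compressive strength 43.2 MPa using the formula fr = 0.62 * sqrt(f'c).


fr = 0.62 * sqrt(43.2)
= 4.075 MPa

4.075


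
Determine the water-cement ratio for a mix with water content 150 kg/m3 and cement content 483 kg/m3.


w/c = water / cement
w/c = 150 / 483 = 0.311

0.311


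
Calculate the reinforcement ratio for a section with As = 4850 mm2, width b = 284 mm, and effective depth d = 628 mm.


rho = As / (b * d)
= 4850 / (284 * 628)
= 0.0272

0.0272


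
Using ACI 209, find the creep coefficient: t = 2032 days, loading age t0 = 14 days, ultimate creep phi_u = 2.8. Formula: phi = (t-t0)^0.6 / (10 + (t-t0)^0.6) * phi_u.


dt = 2032 - 14 = 2018
phi = 2018^0.6 / (10 + 2018^0.6) * 2.8
= 2.536

2.536


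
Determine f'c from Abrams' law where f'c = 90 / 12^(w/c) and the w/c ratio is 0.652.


f'c = 90 / 12^0.652
= 90 / 5.054
= 17.81 MPa

17.81


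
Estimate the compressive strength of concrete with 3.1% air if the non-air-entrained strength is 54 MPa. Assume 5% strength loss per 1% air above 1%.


Strength loss = (3.1 - 1) * 5 = 10.5%
f'c = 54 * (1 - 10.5/100)
= 48.33 MPa

48.33


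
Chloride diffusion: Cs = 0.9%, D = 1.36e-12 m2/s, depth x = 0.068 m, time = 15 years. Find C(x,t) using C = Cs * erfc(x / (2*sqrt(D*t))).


t_seconds = 15 * 365.25 * 24 * 3600 = 473364000.0 s
arg = 0.068 / (2 * sqrt(1.36e-12 * 473364000.0))
= 1.34
erfc(1.34) = 0.0581
C = 0.9 * 0.0581 = 0.0523%

0.0523


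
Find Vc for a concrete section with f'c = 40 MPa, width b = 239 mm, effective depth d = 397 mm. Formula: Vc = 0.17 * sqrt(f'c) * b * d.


Vc = 0.17 * sqrt(40) * 239 * 397 / 1000
= 102.02 kN

102.02


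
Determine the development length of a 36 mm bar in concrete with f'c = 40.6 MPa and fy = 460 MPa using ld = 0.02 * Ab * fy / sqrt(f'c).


Ab = pi * 36^2 / 4 = 1017.876 mm2
ld = 0.02 * 1017.876 * 460 / sqrt(40.6)
= 1469.7 mm

1469.7


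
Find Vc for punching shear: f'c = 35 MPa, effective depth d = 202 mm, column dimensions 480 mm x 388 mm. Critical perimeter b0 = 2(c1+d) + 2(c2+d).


b0 = 2*(480 + 202) + 2*(388 + 202) = 2544 mm
Vc = 0.33 * sqrt(35) * 2544 * 202 / 1000
= 1003.27 kN

1003.27


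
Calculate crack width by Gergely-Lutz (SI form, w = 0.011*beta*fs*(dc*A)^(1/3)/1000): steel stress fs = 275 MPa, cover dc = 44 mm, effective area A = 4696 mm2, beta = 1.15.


w = 0.011 * beta * fs * (dc * A)^(1/3) / 1000
= 0.011 * 1.15 * 275 * (44 * 4696)^(1/3) / 1000
= 0.206 mm

0.206


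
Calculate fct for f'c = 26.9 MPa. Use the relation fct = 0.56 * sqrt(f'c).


fct = 0.56 * sqrt(26.9)
= 0.56 * 5.187
= 2.904 MPa

2.904


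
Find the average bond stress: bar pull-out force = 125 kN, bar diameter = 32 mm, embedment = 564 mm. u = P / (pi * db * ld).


u = P / (pi * db * ld)
= 125 * 1000 / (pi * 32 * 564)
= 2.205 MPa

2.205


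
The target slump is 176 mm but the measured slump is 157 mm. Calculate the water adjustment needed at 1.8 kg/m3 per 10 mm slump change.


Difference = 176 - 157 = 19 mm
Water adjustment = 19 * 1.8 / 10 = 3.4 kg/m3

3.4


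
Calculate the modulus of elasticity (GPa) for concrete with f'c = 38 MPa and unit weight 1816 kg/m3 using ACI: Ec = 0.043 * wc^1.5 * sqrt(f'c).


Ec = 0.043 * 1816^1.5 * sqrt(38) / 1000
= 20.51 GPa

20.51


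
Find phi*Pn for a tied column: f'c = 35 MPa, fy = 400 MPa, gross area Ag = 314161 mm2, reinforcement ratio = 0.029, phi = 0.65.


Ast = rho * Ag = 0.029 * 314161 = 9110.669 mm2
phi*Pn = 0.65 * 0.80 * (0.85 * 35 * (314161 - 9110.669) + 400 * 9110.669) / 1000
= 6614.15 kN

6614.15


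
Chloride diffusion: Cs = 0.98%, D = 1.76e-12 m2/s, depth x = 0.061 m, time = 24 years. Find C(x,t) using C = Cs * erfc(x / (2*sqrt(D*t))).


t_seconds = 24 * 365.25 * 24 * 3600 = 757382400.0 s
arg = 0.061 / (2 * sqrt(1.76e-12 * 757382400.0))
= 0.8354
erfc(0.8354) = 0.2374
C = 0.98 * 0.2374 = 0.2327%

0.2327


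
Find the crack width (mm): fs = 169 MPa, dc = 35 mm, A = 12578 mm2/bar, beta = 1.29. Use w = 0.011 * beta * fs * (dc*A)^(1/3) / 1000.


w = 0.011 * beta * fs * (dc * A)^(1/3) / 1000
= 0.011 * 1.29 * 169 * (35 * 12578)^(1/3) / 1000
= 0.182 mm

0.182


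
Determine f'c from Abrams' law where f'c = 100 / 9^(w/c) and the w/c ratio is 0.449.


f'c = 100 / 9^0.449
= 100 / 2.682
= 37.29 MPa

37.29


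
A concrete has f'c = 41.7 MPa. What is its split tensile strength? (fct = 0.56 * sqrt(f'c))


fct = 0.56 * sqrt(41.7)
= 0.56 * 6.458
= 3.616 MPa

3.616


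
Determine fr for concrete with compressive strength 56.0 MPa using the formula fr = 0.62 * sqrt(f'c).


fr = 0.62 * sqrt(56.0)
= 4.64 MPa

4.64


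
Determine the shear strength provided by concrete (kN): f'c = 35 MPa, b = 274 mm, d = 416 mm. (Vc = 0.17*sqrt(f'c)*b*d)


Vc = 0.17 * sqrt(35) * 274 * 416 / 1000
= 114.64 kN

114.64


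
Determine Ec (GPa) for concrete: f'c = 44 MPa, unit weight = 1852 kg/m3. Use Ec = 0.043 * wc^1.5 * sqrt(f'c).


Ec = 0.043 * 1852^1.5 * sqrt(44) / 1000
= 22.73 GPa

22.73


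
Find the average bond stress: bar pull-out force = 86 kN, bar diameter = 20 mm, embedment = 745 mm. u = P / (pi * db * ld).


u = P / (pi * db * ld)
= 86 * 1000 / (pi * 20 * 745)
= 1.837 MPa

1.837


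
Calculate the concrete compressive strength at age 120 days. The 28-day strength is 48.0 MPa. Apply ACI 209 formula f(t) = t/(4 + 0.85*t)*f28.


f(120) = 120 / (4 + 0.85 * 120) * 48.0
= 120 / 106.0 * 48.0
= 54.34 MPa

54.34


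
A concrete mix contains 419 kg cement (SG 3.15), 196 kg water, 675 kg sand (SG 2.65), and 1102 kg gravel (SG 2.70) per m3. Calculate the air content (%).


Vol cement = 419 / (3.15 * 1000) = 0.133016 m3
Vol water = 196 / 1000 = 0.196 m3
Vol sand = 675 / (2.65 * 1000) = 0.254717 m3
Vol gravel = 1102 / (2.70 * 1000) = 0.408148 m3
Total solid + water volume = 0.991881 m3
Air = (1 - 0.991881) * 100 = 0.81%

0.81


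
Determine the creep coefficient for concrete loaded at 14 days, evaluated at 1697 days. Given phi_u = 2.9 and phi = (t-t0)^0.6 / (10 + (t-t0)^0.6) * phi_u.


dt = 1697 - 14 = 1683
phi = 1683^0.6 / (10 + 1683^0.6) * 2.9
= 2.599

2.599


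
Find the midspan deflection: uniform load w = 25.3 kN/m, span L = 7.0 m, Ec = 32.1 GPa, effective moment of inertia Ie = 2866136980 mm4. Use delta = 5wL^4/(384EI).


Convert: L = 7.0 m = 7000 mm, Ec = 32.1 GPa = 32100 MPa
delta = 5 * 25.3 * 7000^4 / (384 * 32100 * 2866136980)
= 8.6 mm

8.6


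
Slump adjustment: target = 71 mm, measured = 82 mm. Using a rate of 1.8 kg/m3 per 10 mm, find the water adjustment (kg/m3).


Difference = 71 - 82 = -11 mm
Water adjustment = -11 * 1.8 / 10 = -2.0 kg/m3

-2.0


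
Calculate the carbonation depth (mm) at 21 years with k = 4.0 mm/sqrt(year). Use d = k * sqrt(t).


depth = k * sqrt(t)
= 4.0 * sqrt(21)
= 18.33 mm

18.33


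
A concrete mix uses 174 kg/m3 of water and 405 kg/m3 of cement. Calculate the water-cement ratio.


w/c = water / cement
w/c = 174 / 405 = 0.43

0.43


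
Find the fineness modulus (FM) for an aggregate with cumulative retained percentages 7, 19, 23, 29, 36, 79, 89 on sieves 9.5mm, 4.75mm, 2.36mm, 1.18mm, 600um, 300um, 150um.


FM = sum(cumulative % retained) / 100
= 282 / 100
= 2.82

2.82


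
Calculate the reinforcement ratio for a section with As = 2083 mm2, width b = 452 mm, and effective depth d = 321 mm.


rho = As / (b * d)
= 2083 / (452 * 321)
= 0.0144

0.0144


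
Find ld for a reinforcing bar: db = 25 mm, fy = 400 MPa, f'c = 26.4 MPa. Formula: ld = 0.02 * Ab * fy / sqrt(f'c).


Ab = pi * 25^2 / 4 = 490.874 mm2
ld = 0.02 * 490.874 * 400 / sqrt(26.4)
= 764.3 mm

764.3


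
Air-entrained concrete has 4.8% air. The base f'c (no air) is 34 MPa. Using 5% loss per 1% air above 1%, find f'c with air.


Strength loss = (4.8 - 1) * 5 = 19.0%
f'c = 34 * (1 - 19.0/100)
= 27.54 MPa

27.54


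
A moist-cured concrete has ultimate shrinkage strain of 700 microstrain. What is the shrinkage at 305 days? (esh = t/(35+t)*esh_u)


esh(305) = 305 / (35 + 305) * 700
= 305 / 340 * 700
= 627.9 microstrain

627.9


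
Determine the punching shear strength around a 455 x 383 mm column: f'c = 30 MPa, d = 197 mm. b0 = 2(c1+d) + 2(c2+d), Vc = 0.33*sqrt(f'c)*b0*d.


b0 = 2*(455 + 197) + 2*(383 + 197) = 2464 mm
Vc = 0.33 * sqrt(30) * 2464 * 197 / 1000
= 877.37 kN

877.37


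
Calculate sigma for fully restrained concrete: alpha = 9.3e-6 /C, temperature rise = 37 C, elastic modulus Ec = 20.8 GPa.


sigma = alpha * dT * Ec
= 9.3e-6 * 37 * 20.8 * 1000
= 7.157 MPa

7.157


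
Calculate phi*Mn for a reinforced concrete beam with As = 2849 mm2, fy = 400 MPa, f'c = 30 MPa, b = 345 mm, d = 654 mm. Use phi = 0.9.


a = As * fy / (0.85 * f'c * b)
= 2849 * 400 / (0.85 * 30 * 345)
= 129.5368 mm
Mn = As * fy * (d - a/2) / 10^6
= 671.4883 kN-m
phi*Mn = 0.9 * 671.4883 = 604.34 kN-m

604.34


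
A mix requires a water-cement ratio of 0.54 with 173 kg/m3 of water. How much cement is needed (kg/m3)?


Cement = water / (w/c)
= 173 / 0.54
= 320.4 kg/m3

320.4


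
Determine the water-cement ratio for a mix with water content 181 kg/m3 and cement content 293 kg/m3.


w/c = water / cement
w/c = 181 / 293 = 0.618

0.618


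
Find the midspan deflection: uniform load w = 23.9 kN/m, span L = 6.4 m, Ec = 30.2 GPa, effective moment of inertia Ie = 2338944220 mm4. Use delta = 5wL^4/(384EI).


Convert: L = 6.4 m = 6400 mm, Ec = 30.2 GPa = 30200 MPa
delta = 5 * 23.9 * 6400^4 / (384 * 30200 * 2338944220)
= 7.39 mm

7.39


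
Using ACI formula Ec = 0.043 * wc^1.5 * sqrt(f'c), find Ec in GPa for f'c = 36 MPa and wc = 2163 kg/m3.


Ec = 0.043 * 2163^1.5 * sqrt(36) / 1000
= 25.95 GPa

25.95


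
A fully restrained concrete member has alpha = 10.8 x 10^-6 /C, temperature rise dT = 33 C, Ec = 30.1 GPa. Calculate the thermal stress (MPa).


sigma = alpha * dT * Ec
= 10.8e-6 * 33 * 30.1 * 1000
= 10.728 MPa

10.728


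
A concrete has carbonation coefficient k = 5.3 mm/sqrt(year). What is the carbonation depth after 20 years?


depth = k * sqrt(t)
= 5.3 * sqrt(20)
= 23.7 mm

23.7


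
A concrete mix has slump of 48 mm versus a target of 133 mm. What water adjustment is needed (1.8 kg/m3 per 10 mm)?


Difference = 133 - 48 = 85 mm
Water adjustment = 85 * 1.8 / 10 = 15.3 kg/m3

15.3


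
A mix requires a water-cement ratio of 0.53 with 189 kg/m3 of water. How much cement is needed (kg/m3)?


Cement = water / (w/c)
= 189 / 0.53
= 356.6 kg/m3

356.6


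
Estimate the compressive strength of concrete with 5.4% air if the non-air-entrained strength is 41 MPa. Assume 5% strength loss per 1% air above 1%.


Strength loss = (5.4 - 1) * 5 = 22.0%
f'c = 41 * (1 - 22.0/100)
= 31.98 MPa

31.98


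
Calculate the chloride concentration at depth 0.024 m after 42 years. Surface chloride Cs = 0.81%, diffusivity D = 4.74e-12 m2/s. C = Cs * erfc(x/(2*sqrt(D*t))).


t_seconds = 42 * 365.25 * 24 * 3600 = 1325419200.0 s
arg = 0.024 / (2 * sqrt(4.74e-12 * 1325419200.0))
= 0.1514
erfc(0.1514) = 0.8305
C = 0.81 * 0.8305 = 0.6727%

0.6727


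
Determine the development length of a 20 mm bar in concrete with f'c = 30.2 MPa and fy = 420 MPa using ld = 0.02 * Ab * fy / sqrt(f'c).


Ab = pi * 20^2 / 4 = 314.159 mm2
ld = 0.02 * 314.159 * 420 / sqrt(30.2)
= 480.2 mm

480.2


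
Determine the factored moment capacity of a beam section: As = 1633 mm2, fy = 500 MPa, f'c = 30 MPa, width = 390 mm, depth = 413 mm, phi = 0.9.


a = As * fy / (0.85 * f'c * b)
= 1633 * 500 / (0.85 * 30 * 390)
= 82.1016 mm
Mn = As * fy * (d - a/2) / 10^6
= 303.6965 kN-m
phi*Mn = 0.9 * 303.6965 = 273.33 kN-m

273.33


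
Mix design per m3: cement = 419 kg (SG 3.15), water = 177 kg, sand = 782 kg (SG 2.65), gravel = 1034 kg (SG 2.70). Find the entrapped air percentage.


Vol cement = 419 / (3.15 * 1000) = 0.133016 m3
Vol water = 177 / 1000 = 0.177 m3
Vol sand = 782 / (2.65 * 1000) = 0.295094 m3
Vol gravel = 1034 / (2.70 * 1000) = 0.382963 m3
Total solid + water volume = 0.988073 m3
Air = (1 - 0.988073) * 100 = 1.19%

1.19


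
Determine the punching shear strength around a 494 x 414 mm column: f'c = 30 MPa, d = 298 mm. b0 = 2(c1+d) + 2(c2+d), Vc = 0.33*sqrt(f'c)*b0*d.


b0 = 2*(494 + 298) + 2*(414 + 298) = 3008 mm
Vc = 0.33 * sqrt(30) * 3008 * 298 / 1000
= 1620.2 kN

1620.2


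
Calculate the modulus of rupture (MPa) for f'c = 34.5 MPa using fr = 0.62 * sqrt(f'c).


fr = 0.62 * sqrt(34.5)
= 3.642 MPa

3.642


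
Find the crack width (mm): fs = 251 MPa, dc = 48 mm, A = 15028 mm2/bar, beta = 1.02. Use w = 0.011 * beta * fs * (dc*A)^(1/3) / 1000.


w = 0.011 * beta * fs * (dc * A)^(1/3) / 1000
= 0.011 * 1.02 * 251 * (48 * 15028)^(1/3) / 1000
= 0.253 mm

0.253


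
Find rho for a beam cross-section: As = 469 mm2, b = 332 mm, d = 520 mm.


rho = As / (b * d)
= 469 / (332 * 520)
= 0.0027

0.0027


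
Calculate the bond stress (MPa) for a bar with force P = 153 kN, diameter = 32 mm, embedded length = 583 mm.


u = P / (pi * db * ld)
= 153 * 1000 / (pi * 32 * 583)
= 2.61 MPa

2.61


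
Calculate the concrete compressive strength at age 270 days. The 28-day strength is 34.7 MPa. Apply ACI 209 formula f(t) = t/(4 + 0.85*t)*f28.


f(270) = 270 / (4 + 0.85 * 270) * 34.7
= 270 / 233.5 * 34.7
= 40.12 MPa

40.12


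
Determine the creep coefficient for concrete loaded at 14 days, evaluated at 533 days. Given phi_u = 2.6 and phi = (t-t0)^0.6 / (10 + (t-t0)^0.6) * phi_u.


dt = 533 - 14 = 519
phi = 519^0.6 / (10 + 519^0.6) * 2.6
= 2.105

2.105


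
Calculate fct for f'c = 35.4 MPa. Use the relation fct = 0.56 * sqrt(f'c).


fct = 0.56 * sqrt(35.4)
= 0.56 * 5.95
= 3.332 MPa

3.332


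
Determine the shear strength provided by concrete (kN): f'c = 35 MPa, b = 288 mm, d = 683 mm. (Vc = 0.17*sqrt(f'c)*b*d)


Vc = 0.17 * sqrt(35) * 288 * 683 / 1000
= 197.83 kN

197.83


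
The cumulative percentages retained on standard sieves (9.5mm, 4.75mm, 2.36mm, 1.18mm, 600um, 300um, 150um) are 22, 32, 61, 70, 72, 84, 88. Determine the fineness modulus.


FM = sum(cumulative % retained) / 100
= 429 / 100
= 4.29

4.29


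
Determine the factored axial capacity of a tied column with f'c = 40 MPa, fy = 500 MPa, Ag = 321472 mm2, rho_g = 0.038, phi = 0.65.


Ast = rho * Ag = 0.038 * 321472 = 12215.936 mm2
phi*Pn = 0.65 * 0.80 * (0.85 * 40 * (321472 - 12215.936) + 500 * 12215.936) / 1000
= 8643.79 kN

8643.79


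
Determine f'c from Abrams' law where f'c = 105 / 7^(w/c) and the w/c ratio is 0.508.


f'c = 105 / 7^0.508
= 105 / 2.687
= 39.07 MPa

39.07


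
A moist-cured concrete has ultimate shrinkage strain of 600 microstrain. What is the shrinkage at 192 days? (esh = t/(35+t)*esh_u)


esh(192) = 192 / (35 + 192) * 600
= 192 / 227 * 600
= 507.5 microstrain

507.5


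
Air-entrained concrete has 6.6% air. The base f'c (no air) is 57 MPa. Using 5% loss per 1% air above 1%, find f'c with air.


Strength loss = (6.6 - 1) * 5 = 28.0%
f'c = 57 * (1 - 28.0/100)
= 41.04 MPa

41.04


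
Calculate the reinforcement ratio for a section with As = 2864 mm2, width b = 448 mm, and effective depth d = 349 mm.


rho = As / (b * d)
= 2864 / (448 * 349)
= 0.0183

0.0183


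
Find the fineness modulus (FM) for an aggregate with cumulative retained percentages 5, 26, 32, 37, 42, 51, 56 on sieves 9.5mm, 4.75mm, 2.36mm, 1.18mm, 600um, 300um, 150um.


FM = sum(cumulative % retained) / 100
= 249 / 100
= 2.49

2.49


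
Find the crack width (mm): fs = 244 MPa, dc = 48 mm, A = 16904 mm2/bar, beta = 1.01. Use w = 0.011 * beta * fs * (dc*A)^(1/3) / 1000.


w = 0.011 * beta * fs * (dc * A)^(1/3) / 1000
= 0.011 * 1.01 * 244 * (48 * 16904)^(1/3) / 1000
= 0.253 mm

0.253


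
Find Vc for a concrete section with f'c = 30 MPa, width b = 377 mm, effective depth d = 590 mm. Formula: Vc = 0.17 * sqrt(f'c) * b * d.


Vc = 0.17 * sqrt(30) * 377 * 590 / 1000
= 207.11 kN

207.11


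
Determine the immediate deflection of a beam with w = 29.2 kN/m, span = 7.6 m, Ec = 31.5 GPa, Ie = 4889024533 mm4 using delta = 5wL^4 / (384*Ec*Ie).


Convert: L = 7.6 m = 7600 mm, Ec = 31.5 GPa = 31500 MPa
delta = 5 * 29.2 * 7600^4 / (384 * 31500 * 4889024533)
= 8.24 mm

8.24


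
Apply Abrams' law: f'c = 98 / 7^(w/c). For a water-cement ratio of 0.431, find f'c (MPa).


f'c = 98 / 7^0.431
= 98 / 2.313
= 42.36 MPa

42.36


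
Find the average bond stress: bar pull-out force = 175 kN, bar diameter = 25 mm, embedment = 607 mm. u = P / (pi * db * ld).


u = P / (pi * db * ld)
= 175 * 1000 / (pi * 25 * 607)
= 3.671 MPa

3.671


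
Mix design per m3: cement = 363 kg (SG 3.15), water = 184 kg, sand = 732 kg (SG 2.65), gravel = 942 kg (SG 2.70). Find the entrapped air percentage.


Vol cement = 363 / (3.15 * 1000) = 0.115238 m3
Vol water = 184 / 1000 = 0.184 m3
Vol sand = 732 / (2.65 * 1000) = 0.276226 m3
Vol gravel = 942 / (2.70 * 1000) = 0.348889 m3
Total solid + water volume = 0.924353 m3
Air = (1 - 0.924353) * 100 = 7.56%

7.56


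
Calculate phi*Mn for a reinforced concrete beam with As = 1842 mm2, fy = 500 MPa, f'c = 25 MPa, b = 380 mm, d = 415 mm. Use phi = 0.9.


a = As * fy / (0.85 * f'c * b)
= 1842 * 500 / (0.85 * 25 * 380)
= 114.0557 mm
Mn = As * fy * (d - a/2) / 10^6
= 329.6923 kN-m
phi*Mn = 0.9 * 329.6923 = 296.72 kN-m

296.72


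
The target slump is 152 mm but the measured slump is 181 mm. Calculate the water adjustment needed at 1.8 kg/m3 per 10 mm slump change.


Difference = 152 - 181 = -29 mm
Water adjustment = -29 * 1.8 / 10 = -5.2 kg/m3

-5.2


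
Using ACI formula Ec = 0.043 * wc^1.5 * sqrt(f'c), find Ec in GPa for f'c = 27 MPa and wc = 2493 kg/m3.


Ec = 0.043 * 2493^1.5 * sqrt(27) / 1000
= 27.81 GPa

27.81


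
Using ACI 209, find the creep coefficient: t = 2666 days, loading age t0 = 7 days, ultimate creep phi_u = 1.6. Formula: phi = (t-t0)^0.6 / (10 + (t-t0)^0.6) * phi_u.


dt = 2666 - 7 = 2659
phi = 2659^0.6 / (10 + 2659^0.6) * 1.6
= 1.47

1.47


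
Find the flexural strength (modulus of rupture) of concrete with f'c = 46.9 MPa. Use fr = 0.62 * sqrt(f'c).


fr = 0.62 * sqrt(46.9)
= 4.246 MPa

4.246


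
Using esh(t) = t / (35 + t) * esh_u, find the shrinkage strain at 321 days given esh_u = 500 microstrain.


esh(321) = 321 / (35 + 321) * 500
= 321 / 356 * 500
= 450.8 microstrain

450.8


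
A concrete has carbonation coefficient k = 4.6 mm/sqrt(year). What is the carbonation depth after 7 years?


depth = k * sqrt(t)
= 4.6 * sqrt(7)
= 12.17 mm

12.17


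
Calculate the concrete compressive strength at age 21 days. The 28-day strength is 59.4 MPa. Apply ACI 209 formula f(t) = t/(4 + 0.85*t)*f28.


f(21) = 21 / (4 + 0.85 * 21) * 59.4
= 21 / 21.85 * 59.4
= 57.09 MPa

57.09


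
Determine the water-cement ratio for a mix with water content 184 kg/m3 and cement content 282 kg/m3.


w/c = water / cement
w/c = 184 / 282 = 0.652

0.652


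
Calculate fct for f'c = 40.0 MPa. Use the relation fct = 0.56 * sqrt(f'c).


fct = 0.56 * sqrt(40.0)
= 0.56 * 6.325
= 3.542 MPa

3.542


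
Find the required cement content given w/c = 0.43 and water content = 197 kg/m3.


Cement = water / (w/c)
= 197 / 0.43
= 458.1 kg/m3

458.1


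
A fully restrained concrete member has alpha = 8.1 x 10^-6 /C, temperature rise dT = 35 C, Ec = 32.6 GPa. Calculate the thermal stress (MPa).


sigma = alpha * dT * Ec
= 8.1e-6 * 35 * 32.6 * 1000
= 9.242 MPa

9.242


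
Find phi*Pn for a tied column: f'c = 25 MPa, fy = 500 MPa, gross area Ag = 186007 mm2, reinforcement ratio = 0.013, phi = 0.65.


Ast = rho * Ag = 0.013 * 186007 = 2418.091 mm2
phi*Pn = 0.65 * 0.80 * (0.85 * 25 * (186007 - 2418.091) + 500 * 2418.091) / 1000
= 2657.36 kN

2657.36


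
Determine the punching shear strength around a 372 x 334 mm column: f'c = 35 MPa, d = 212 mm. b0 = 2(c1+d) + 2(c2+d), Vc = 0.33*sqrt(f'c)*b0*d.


b0 = 2*(372 + 212) + 2*(334 + 212) = 2260 mm
Vc = 0.33 * sqrt(35) * 2260 * 212 / 1000
= 935.39 kN

935.39
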